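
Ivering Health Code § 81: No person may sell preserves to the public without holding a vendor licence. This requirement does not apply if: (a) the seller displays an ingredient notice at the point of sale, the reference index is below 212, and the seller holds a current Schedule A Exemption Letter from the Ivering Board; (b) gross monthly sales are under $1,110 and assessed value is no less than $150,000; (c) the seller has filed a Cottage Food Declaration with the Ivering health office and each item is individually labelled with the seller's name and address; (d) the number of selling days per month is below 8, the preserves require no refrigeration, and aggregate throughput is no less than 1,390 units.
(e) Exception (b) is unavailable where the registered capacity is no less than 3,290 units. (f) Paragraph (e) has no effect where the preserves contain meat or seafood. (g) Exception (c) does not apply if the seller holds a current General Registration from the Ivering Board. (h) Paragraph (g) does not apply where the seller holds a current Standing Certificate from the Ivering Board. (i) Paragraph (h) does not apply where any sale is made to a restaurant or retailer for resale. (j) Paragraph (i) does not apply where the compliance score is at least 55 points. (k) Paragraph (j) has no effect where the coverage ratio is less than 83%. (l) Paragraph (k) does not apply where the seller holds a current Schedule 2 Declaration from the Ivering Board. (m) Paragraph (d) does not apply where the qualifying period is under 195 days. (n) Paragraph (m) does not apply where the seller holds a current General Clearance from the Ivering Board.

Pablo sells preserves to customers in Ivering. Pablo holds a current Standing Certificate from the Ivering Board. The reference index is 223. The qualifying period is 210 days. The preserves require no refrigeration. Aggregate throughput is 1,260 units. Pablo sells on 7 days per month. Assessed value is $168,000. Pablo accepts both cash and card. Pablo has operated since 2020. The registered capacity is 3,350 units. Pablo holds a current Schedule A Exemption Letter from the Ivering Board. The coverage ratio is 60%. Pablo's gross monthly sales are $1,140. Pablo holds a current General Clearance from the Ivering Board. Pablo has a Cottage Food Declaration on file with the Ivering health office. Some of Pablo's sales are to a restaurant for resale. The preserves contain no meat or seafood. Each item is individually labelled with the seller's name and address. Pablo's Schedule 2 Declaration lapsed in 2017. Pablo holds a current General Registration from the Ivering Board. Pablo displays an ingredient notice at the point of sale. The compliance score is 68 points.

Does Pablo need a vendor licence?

Exception (a) does not apply: the reference index is 223, not below 212.
Exception (b) does not apply: gross monthly sales are $1,140, not under $1,110.
Exception (c)'s conditions are all satisfied: a Cottage Food Declaration is on file; items are individually labelled. Turning to paragraphs (g)–(l): (g) operates against (c): a current General Registration is held. (h) would limit (g) — a current Standing Certificate is held — but (i) sets (h) aside: (i) applies — some sales are to a restaurant for resale. (j) applies (the compliance score is 68 points, meeting the 55 points threshold), but is itself disapplied by (k): (k) applies — the coverage ratio is 60%, less than the 83% limit. (l) is not engaged (the Schedule 2 Declaration is not current), so (k) stands. Exception (c) does not apply.
Exception (d) requires that aggregate throughput is no less than 1,390 units; but aggregate throughput is 1,260 units, short of 1,390 units, so (d) is unavailable.
No exception is made out. Pablo falls within the general rule.

Yes — Pablo must hold a vendor licence.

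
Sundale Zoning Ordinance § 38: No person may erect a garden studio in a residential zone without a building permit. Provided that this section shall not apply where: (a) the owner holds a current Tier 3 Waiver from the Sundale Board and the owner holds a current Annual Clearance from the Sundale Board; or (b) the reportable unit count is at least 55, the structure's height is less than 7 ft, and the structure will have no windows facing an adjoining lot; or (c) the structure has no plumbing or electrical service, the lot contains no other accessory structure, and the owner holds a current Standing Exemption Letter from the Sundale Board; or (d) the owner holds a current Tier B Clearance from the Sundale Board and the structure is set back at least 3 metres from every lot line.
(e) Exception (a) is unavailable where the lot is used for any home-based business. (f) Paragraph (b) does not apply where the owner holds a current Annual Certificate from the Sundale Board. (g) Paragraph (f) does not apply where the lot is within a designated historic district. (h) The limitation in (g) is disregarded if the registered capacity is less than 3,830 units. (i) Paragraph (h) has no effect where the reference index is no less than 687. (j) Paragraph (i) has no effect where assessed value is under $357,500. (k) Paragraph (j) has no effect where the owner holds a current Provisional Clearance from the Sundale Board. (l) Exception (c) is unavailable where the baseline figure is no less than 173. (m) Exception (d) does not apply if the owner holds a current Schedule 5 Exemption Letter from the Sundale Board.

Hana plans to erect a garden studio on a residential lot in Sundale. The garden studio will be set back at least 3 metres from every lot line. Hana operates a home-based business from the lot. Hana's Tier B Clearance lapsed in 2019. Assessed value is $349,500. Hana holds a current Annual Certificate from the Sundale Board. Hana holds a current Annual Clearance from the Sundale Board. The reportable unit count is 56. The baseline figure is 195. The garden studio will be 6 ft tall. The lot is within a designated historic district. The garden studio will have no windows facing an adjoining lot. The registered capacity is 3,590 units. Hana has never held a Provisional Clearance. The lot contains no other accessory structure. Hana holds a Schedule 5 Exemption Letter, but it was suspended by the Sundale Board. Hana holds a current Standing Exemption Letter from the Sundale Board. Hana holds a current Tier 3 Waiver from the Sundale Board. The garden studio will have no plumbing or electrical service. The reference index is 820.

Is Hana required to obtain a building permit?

Yes — Hana must obtain a building permit.

All of (a)'s requirements are met (a current Tier 3 Waiver is held; a current Annual Clearance is held). Turning to paragraph (e): (e) is triggered — a home-based business operates on the lot. Exception (a) does not apply.
Exception (b) is satisfied on its face — the reportable unit count is 56, meeting the 55 threshold; the structure's height is 6 ft, less than the 7 ft limit; no windows face an adjoining lot. But applying paragraphs (f)–(k): (f) operates against (b): a current Annual Certificate is held. (g) would limit (f) — the lot is in a historic district — but (h) sets (g) aside: (h) is triggered — the registered capacity is 3,590 units, less than the 3,830 units limit. (i) operates (the reference index is 820, meeting the 687 threshold), but is itself disapplied by (j): (j) applies — assessed value is $349,500, under the $357,500 limit. (k), which would lift (j), is not engaged — the Provisional Clearance is not current. (b) is therefore removed.
All of (c)'s requirements are met (there is no plumbing or electrical service; the lot has no other accessory structure; a current Standing Exemption Letter is held). But applying paragraph (l): (l) operates against (c): the baseline figure is 195, meeting the 173 threshold. (c) is therefore removed.
Exception (d) fails — the Tier B Clearance is not current.
No exception is made out. Hana falls within the general rule.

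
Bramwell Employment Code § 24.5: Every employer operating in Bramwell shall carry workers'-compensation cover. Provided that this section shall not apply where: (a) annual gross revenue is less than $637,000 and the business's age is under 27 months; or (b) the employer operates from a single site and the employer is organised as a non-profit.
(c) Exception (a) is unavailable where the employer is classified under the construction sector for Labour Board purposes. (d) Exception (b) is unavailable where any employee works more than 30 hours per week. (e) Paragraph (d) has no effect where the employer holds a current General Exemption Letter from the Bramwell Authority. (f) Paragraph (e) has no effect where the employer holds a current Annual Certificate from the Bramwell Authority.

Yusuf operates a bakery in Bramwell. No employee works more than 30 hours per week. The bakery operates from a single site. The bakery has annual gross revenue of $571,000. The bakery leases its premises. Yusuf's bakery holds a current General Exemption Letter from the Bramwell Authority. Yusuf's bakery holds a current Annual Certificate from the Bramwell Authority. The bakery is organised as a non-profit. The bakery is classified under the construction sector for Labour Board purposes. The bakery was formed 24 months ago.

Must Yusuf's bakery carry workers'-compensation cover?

No — exception (b) applies; Yusuf's bakery is not required to carry workers'-compensation cover.

All of (a)'s requirements are met (annual gross revenue is $571,000, less than the $637,000 limit; the business's age is 24 months, under the 27 months limit). But applying paragraph (c): (c) is triggered — the bakery is classified under the construction sector. (a) is therefore removed.
Exception (b) is satisfied on its face — the employer operates from a single site; the employer is a non-profit. As to paragraphs (d)–(f): (d) is inapplicable — no employee exceeds 30 hours/week. (b) remains available.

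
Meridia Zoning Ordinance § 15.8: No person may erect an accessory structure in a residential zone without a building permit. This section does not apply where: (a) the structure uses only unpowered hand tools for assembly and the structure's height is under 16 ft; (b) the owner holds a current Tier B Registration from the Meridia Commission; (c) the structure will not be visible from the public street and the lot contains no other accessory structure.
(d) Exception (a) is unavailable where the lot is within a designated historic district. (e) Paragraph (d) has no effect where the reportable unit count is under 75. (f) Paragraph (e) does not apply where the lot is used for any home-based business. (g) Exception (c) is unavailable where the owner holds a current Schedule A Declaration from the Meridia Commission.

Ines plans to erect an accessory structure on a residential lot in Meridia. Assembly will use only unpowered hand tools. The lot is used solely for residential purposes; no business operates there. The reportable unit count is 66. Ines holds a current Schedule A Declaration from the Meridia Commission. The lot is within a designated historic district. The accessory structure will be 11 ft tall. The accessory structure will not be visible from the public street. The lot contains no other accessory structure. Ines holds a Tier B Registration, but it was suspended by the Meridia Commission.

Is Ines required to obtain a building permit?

Exception (a) is satisfied on its face — assembly uses only hand tools; the structure's height is 11 ft, under the 16 ft limit. Under paragraphs (d)–(f): (d) would limit (a) — the lot is in a historic district — but (e) sets (d) aside: (e) operates against (d): the reportable unit count is 66, under the 75 limit. (f), which would lift (e), is not triggered — the lot is solely residential. Exception (a) stands.
Exception (b) fails — the Tier B Registration is not current.
All of (c)'s requirements are met (the structure will not be visible from the street; the lot has no other accessory structure). However, paragraph (g) must be considered: (g) applies — a current Schedule A Declaration is held. So (c) is unavailable.

No — exception (a) applies; Ines does not need a building permit.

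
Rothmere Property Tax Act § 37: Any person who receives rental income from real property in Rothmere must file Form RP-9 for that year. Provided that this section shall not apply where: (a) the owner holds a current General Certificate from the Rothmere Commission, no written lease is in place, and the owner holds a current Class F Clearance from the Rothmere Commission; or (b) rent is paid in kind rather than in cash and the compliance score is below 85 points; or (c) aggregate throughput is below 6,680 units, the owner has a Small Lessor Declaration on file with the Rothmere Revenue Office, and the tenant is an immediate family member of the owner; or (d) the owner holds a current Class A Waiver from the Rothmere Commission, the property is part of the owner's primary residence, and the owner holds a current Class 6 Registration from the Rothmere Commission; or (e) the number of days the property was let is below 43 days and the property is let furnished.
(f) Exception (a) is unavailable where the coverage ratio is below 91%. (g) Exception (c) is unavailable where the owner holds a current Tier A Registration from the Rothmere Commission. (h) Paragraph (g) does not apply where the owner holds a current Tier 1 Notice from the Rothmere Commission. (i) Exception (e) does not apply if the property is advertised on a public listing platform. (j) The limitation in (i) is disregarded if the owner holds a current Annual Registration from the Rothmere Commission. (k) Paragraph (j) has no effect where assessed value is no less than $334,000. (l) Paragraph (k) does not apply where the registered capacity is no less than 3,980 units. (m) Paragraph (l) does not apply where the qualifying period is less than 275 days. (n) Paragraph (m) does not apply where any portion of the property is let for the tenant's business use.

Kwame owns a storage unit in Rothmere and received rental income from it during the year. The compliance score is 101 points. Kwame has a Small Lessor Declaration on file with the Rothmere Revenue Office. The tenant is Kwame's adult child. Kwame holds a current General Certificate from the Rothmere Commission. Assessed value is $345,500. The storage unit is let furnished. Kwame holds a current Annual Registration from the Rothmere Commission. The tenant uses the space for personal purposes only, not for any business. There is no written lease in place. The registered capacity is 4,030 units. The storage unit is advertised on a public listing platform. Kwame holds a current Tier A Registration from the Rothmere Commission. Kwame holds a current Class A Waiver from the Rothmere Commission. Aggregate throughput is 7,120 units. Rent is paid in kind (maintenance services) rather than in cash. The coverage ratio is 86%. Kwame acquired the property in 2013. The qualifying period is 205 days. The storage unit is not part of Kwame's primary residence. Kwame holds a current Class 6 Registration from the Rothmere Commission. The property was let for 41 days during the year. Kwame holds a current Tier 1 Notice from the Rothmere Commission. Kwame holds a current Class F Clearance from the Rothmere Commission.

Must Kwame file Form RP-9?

Yes — Kwame must file Form RP-9.

Exception (a)'s conditions are all satisfied: a current General Certificate is held; there is no written lease; a current Class F Clearance is held. But applying paragraph (f): (f) is engaged — the coverage ratio is 86%, below the 91% limit. (a) is therefore removed.
Exception (b) requires that the compliance score is below 85 points; but the compliance score is 101 points, not below 85 points, so (b) is unavailable.
Exception (c) fails — aggregate throughput is 7,120 units, not below 6,680 units.
Exception (d) requires that the property is part of the owner's primary residence; but the storage unit is not part of the primary residence, so (d) is unavailable.
Exception (e): the number of days the property was let is 41 days, below the 43 days limit; the property is let furnished — every condition holds. Turning to paragraphs (i)–(n): (i) is engaged — the property is publicly advertised. (j) would limit (i) — a current Annual Registration is held — but (k) sets (j) aside: (k) operates against (j): assessed value is $345,500, meeting the $334,000 threshold. (l) would limit (k) — the registered capacity is 4,030 units, meeting the 3,980 units threshold — but (m) sets (l) aside: (m) operates against (l): the qualifying period is 205 days, less than the 275 days limit. (n), which would lift (m), is not triggered — the space is used for personal purposes only. So (e) is unavailable.
Every exception is unavailable, so the rule governs.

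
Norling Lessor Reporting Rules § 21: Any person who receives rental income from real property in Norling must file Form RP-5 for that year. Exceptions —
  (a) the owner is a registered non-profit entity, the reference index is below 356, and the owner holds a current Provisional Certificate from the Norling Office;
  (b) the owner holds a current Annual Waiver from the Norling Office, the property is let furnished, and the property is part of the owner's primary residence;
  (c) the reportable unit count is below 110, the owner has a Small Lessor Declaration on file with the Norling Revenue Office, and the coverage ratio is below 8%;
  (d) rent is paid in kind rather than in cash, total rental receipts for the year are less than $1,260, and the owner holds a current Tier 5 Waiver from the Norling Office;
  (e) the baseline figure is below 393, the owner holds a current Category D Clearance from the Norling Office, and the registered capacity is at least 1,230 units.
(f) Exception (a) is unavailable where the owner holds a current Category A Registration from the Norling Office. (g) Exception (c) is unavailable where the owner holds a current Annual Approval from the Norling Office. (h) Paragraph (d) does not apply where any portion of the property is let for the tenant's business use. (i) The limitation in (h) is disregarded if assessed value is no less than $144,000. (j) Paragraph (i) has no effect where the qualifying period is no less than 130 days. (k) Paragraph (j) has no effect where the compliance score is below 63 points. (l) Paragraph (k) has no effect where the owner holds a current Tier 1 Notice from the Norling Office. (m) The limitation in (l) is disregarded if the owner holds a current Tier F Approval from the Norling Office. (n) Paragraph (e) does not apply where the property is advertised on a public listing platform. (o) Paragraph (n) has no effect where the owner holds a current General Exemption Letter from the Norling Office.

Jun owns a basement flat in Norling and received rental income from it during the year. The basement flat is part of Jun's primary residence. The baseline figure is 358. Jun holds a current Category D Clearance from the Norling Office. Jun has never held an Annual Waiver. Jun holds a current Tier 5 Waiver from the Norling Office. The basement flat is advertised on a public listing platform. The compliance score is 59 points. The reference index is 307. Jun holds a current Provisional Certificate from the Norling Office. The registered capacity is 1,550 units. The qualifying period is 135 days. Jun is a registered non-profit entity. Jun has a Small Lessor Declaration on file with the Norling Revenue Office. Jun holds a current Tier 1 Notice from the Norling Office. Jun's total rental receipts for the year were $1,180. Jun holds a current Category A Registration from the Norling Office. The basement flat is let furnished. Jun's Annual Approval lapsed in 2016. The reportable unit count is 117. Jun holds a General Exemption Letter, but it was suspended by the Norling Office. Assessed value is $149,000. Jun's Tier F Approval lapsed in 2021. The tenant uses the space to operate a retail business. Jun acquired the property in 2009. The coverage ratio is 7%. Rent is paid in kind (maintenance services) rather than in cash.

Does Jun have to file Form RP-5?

All of (a)'s requirements are met (Jun is a registered non-profit; the reference index is 307, below the 356 limit; a current Provisional Certificate is held). Turning to paragraph (f): (f) is triggered — a current Category A Registration is held. (a) is therefore removed.
Exception (b) fails — there is no Annual Waiver in force.
Exception (c) fails — the reportable unit count is 117, not below 110.
Exception (d): rent is paid in kind; total rental receipts for the year are $1,180, less than the $1,260 limit; a current Tier 5 Waiver is held — every condition holds. However, paragraphs (h)–(m) must be considered: (h) operates against (d): the space is let for business use. (i) would limit (h) — assessed value is $149,000, meeting the $144,000 threshold — but (j) sets (i) aside: (j) operates against (i): the qualifying period is 135 days, meeting the 130 days threshold. (k) is engaged (the compliance score is 59 points, below the 63 points limit), but yields to (l): (l) operates against (k): a current Tier 1 Notice is held. (m) is not triggered (there is no Tier F Approval in force), so (l) stands. So (d) is unavailable.
All of (e)'s requirements are met (the baseline figure is 358, below the 393 limit; a current Category D Clearance is held; the registered capacity is 1,550 units, meeting the 1,230 units threshold). But applying paragraphs (n)–(o): (n) applies — the property is publicly advertised. (o), which would lift (n), is inapplicable — no current General Exemption Letter is held. So (e) is unavailable.
None of the exceptions is available; § 21 applies in full.

Yes — Jun must file Form RP-5.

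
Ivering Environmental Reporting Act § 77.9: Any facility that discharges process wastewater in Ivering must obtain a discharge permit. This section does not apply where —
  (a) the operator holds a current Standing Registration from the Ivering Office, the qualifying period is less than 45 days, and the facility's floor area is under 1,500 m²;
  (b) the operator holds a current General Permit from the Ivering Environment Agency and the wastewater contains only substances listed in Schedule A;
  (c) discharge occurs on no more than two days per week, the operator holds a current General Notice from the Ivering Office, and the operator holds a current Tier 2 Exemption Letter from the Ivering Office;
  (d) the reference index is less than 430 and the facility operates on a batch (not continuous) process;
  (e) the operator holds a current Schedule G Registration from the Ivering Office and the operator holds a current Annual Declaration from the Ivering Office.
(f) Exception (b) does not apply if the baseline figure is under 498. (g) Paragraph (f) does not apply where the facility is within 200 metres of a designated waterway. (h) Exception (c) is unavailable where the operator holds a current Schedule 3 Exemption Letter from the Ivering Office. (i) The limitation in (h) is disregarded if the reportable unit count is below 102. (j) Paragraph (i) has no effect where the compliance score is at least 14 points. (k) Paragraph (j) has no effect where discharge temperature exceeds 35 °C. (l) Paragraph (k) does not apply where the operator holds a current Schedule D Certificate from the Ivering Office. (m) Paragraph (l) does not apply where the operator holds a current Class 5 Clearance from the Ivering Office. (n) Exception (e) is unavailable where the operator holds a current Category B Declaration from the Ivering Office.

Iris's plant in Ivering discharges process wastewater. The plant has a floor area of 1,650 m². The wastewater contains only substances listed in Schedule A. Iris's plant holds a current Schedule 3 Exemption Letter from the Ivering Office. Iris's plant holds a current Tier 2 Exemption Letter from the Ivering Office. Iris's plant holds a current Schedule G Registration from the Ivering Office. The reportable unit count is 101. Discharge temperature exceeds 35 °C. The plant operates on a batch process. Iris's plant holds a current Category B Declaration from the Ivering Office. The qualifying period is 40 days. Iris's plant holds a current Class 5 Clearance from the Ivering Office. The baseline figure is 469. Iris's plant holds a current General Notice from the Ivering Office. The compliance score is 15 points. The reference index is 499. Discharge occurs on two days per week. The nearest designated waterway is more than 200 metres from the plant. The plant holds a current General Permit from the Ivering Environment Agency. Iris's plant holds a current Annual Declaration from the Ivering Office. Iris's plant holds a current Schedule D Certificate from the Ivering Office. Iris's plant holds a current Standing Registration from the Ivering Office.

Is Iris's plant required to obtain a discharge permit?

Exception (a) requires that the facility's floor area is under 1,500 m²; but the facility's floor area is 1,650 m², not under 1,500 m², so (a) is unavailable.
Exception (b)'s conditions are all satisfied: a current General Permit is held; the wastewater is Schedule-A-only. But: (f) is engaged — the baseline figure is 469, under the 498 limit. (g) is not engaged (the plant is more than 200 m from any designated waterway), so (f) stands. Exception (b) does not apply.
Exception (c)'s conditions are all satisfied: discharge occurs on no more than two days per week; a current General Notice is held; a current Tier 2 Exemption Letter is held. As to paragraphs (h)–(m): (h) is triggered (a current Schedule 3 Exemption Letter is held), but is overridden by (i): (i) operates against (h): the reportable unit count is 101, below the 102 limit. (j) applies (the compliance score is 15 points, meeting the 14 points threshold), but is set aside by (k): (k) operates against (j): discharge temperature exceeds 35 °C. (l) operates (a current Schedule D Certificate is held), but yields to (m): (m) is triggered — a current Class 5 Clearance is held. Exception (c) stands.
Exception (d) fails — the reference index is 499, not less than 430.
Exception (e): a current Schedule G Registration is held; a current Annual Declaration is held — every condition holds. But applying paragraph (n): (n) applies — a current Category B Declaration is held. So (e) is unavailable.

No — exception (c) applies; Iris's plant is not required to obtain a discharge permit.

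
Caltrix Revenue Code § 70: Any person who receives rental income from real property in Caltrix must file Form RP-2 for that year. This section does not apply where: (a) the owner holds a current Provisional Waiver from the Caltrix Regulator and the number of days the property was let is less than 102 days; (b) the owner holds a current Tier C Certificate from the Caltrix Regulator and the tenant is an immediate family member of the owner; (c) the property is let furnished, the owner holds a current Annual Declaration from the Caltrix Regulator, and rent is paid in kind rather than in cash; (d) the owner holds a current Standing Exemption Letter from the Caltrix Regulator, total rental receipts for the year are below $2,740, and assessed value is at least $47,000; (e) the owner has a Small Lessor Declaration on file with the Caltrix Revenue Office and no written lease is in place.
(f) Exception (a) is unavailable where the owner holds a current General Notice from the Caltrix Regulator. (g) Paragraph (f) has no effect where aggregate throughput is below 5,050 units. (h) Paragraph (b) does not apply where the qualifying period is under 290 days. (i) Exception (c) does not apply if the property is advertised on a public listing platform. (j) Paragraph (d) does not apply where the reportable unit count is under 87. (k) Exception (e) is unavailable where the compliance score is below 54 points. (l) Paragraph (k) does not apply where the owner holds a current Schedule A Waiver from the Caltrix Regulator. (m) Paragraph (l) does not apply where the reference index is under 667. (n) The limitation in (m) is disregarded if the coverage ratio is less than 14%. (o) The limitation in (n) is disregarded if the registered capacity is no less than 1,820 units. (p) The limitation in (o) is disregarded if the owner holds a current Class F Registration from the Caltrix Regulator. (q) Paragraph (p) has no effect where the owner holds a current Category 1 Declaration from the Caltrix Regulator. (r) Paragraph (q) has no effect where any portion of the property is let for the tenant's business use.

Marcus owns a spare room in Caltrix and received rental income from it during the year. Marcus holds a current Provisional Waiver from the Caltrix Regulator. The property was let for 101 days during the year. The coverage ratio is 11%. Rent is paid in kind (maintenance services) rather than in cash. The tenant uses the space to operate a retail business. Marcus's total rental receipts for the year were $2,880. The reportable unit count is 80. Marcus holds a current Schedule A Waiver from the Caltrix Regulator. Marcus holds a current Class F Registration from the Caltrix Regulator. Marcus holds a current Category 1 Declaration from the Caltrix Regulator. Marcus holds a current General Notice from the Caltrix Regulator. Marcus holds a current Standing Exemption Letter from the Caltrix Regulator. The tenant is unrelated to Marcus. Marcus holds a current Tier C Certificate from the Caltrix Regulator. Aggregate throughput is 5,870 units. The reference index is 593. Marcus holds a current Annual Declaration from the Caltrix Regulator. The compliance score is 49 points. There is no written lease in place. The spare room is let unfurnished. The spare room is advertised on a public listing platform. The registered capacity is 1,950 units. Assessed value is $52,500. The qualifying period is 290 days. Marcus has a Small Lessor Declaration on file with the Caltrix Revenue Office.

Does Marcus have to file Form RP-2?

Exception (a)'s conditions are all satisfied: a current Provisional Waiver is held; the number of days the property was let is 101 days, less than the 102 days limit. However, paragraphs (f)–(g) must be considered: (f) operates against (a): a current General Notice is held. (g) is not triggered (aggregate throughput is 5,870 units, not below 5,050 units), so (f) stands. (a) is therefore removed.
Exception (b) requires that the tenant is an immediate family member of the owner; but the tenant is unrelated to the owner, so (b) is unavailable.
Exception (c) fails — the property is let unfurnished.
Exception (d) requires that total rental receipts for the year are below $2,740; but total rental receipts for the year are $2,880, not below $2,740, so (d) is unavailable.
Exception (e) is satisfied on its face — a Small Lessor Declaration is on file; there is no written lease. Under paragraphs (k)–(r): (k) is engaged (the compliance score is 49 points, below the 54 points limit), but yields to (l): (l) is triggered — a current Schedule A Waiver is held. (m) would limit (l) — the reference index is 593, under the 667 limit — but (n) sets (m) aside: (n) operates against (m): the coverage ratio is 11%, less than the 14% limit. (o) applies (the registered capacity is 1,950 units, meeting the 1,820 units threshold), but is set aside by (p): (p) operates against (o): a current Class F Registration is held. (q) would limit (p) — a current Category 1 Declaration is held — but (r) sets (q) aside: (r) operates — the space is let for business use. Exception (e) stands.

No — exception (e) applies; Marcus is not required to file Form RP-2.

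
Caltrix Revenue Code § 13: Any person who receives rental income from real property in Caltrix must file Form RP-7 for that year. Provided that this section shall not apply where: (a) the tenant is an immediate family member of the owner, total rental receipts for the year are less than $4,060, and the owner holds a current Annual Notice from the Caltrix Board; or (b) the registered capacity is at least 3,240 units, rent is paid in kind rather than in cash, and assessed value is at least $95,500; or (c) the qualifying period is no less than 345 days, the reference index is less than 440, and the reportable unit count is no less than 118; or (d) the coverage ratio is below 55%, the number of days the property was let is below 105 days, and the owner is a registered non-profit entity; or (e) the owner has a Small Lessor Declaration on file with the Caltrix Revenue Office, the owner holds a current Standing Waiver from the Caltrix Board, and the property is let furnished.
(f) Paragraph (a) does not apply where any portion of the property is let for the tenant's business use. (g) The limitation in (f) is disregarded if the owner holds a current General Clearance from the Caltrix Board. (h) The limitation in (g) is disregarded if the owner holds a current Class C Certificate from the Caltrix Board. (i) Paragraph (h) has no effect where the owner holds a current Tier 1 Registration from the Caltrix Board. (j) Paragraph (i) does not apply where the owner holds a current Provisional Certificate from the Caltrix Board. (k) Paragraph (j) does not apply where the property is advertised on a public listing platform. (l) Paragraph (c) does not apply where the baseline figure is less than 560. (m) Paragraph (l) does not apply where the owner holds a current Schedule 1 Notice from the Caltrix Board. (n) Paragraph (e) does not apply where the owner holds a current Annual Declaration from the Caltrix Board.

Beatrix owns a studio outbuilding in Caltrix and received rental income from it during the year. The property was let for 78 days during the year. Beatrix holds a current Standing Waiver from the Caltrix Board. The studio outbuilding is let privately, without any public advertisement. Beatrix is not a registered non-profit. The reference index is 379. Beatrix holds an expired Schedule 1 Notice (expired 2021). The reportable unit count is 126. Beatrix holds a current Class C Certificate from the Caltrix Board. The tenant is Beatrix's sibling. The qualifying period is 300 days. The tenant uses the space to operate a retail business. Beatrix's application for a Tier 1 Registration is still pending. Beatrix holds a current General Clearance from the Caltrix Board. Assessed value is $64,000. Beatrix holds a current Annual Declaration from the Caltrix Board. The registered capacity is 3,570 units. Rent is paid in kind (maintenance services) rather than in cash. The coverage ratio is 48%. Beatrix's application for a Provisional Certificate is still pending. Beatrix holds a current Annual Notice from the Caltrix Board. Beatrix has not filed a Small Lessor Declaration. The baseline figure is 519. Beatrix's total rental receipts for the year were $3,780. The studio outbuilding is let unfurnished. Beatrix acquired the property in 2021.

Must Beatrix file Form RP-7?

All of (a)'s requirements are met (the tenant is an immediate family member; total rental receipts for the year are $3,780, less than the $4,060 limit; a current Annual Notice is held). Turning to paragraphs (f)–(k): (f) operates against (a): the space is let for business use. (g) operates (a current General Clearance is held), but is itself disapplied by (h): (h) operates against (g): a current Class C Certificate is held. (i), which would lift (h), is inapplicable — the Tier 1 Registration is not current. Exception (a) does not apply.
Exception (b) requires that assessed value is at least $95,500; but assessed value is $64,000, short of $95,500, so (b) is unavailable.
Exception (c) does not apply: the qualifying period is 300 days, short of 345 days.
Exception (d) requires that the owner is a registered non-profit entity; but Beatrix is not a registered non-profit, so (d) is unavailable.
Exception (e) fails — no Small Lessor Declaration is on file.
None of the exceptions is available; § 13 applies in full.

Yes — Beatrix must file Form RP-7.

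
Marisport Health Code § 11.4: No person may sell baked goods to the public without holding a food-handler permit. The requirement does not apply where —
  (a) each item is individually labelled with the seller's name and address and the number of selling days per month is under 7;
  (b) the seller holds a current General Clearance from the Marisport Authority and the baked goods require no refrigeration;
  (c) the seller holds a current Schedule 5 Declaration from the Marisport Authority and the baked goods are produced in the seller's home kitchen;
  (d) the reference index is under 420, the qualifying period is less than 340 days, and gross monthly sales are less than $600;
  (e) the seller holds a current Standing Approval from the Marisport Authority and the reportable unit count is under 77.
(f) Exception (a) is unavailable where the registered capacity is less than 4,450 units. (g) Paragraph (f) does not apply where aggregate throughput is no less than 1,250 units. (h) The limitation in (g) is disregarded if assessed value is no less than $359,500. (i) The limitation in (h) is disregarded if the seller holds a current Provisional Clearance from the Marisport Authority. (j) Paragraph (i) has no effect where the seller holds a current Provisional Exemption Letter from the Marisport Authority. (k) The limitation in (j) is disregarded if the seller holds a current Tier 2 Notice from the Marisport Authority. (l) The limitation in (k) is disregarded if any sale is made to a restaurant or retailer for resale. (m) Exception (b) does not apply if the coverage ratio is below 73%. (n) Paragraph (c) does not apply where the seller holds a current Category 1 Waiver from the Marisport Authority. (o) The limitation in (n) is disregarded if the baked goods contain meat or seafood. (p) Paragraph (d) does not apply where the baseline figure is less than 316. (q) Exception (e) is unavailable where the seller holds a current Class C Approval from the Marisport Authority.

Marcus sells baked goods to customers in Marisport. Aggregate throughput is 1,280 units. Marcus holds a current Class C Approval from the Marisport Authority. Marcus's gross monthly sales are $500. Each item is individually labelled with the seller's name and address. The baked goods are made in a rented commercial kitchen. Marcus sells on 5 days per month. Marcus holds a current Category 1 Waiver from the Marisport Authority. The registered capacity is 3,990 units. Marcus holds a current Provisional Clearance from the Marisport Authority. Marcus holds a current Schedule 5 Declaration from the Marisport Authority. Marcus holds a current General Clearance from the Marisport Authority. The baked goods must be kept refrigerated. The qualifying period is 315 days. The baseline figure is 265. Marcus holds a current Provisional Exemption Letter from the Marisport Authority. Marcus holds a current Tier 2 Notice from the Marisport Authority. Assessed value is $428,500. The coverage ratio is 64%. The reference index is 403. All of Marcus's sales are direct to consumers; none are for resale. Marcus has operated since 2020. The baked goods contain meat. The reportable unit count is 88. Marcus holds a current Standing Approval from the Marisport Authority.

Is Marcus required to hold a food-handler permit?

Exception (a): items are individually labelled; the number of selling days per month is 5, under the 7 limit — every condition holds. As to paragraphs (f)–(l): (f) would limit (a) — the registered capacity is 3,990 units, less than the 4,450 units limit — but (g) sets (f) aside: (g) applies — aggregate throughput is 1,280 units, meeting the 1,250 units threshold. (h) is engaged (assessed value is $428,500, meeting the $359,500 threshold), but is itself disapplied by (i): (i) operates against (h): a current Provisional Clearance is held. (j) would limit (i) — a current Provisional Exemption Letter is held — but (k) sets (j) aside: (k) applies — a current Tier 2 Notice is held. (l), which would lift (k), does not operate here — no sales are for resale. So (a) applies.
Exception (b) fails — the baked goods require refrigeration.
Exception (c) requires that the baked goods are produced in the seller's home kitchen; but the baked goods are made in a commercial kitchen, not a home kitchen, so (c) is unavailable.
Exception (d)'s conditions are all satisfied: the reference index is 403, under the 420 limit; the qualifying period is 315 days, less than the 340 days limit; gross monthly sales are $500, less than the $600 limit. Turning to paragraph (p): (p) operates against (d): the baseline figure is 265, less than the 316 limit. So (d) is unavailable.
Exception (e) does not apply: the reportable unit count is 88, not under 77.

No — exception (a) applies; Marcus is not required to hold a food-handler permit.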